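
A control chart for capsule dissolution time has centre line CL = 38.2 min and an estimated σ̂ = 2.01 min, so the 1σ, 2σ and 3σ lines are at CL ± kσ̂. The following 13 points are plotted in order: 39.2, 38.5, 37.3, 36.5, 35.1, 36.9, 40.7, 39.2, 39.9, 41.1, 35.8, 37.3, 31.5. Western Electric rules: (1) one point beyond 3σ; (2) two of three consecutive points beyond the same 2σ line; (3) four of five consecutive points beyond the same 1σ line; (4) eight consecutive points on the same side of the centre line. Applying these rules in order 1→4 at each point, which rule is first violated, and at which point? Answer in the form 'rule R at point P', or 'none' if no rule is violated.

Zone of each point (C = within 1σ̂, B = 1σ̂–2σ̂, A = 2σ̂–3σ̂, * = beyond 3σ̂; sign = side of CL): 1:+C, 2:+C, 3:-C, 4:-C, 5:-B, 6:-C, 7:+B, 8:+C, 9:+C, 10:+B, 11:-B, 12:-C, 13:-*
Rule 1 (one point beyond the 3σ limits) is satisfied at point 13.

rule 1 at point 13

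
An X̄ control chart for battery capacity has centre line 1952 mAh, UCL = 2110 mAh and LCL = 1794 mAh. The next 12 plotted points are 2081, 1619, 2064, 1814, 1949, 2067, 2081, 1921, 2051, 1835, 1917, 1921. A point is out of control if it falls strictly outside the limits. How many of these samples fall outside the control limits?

Compare each point to [1794, 2110]: sample 2 = 1619 < LCL.

1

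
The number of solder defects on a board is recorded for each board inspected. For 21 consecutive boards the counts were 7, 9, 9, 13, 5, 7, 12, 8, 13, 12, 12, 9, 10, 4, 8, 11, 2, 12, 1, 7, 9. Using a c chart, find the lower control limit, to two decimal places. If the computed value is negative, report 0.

c̄ = (7 + 9 + 9 + 13 + 5 + 7 + 12 + 8 + 13 + 12 + 12 + 9 + 10 + 4 + 8 + 11 + 2 + 12 + 1 + 7 + 9) / 21 = 180 / 21 = 8.5714
LCL = c̄ − 3√c̄ = 8.5714 − 3 × 2.9277 = -0.2117 → 0 (cannot be negative)

0.00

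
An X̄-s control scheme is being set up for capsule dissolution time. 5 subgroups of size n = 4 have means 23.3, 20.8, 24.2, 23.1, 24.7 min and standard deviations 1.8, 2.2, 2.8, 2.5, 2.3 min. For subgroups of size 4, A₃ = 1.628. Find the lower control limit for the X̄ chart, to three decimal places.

19.443

X̄̄ = (23.3 + 20.8 + 24.2 + 23.1 + 24.7) / 5 = 23.2200
s̄ = (1.8 + 2.2 + 2.8 + 2.5 + 2.3) / 5 = 2.3200
LCL = X̄̄ − A₃·s̄ = 23.2200 − 1.628 × 2.3200 = 19.4430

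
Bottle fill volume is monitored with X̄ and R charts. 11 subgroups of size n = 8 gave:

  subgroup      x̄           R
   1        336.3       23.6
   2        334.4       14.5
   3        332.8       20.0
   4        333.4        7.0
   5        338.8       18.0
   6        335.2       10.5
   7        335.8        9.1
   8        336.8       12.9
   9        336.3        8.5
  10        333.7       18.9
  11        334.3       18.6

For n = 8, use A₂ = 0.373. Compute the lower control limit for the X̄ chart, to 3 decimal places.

329.775

X̄̄ = (336.3 + 334.4 + 332.8 + 333.4 + 338.8 + 335.2 + 335.8 + 336.8 + 336.3 + 333.7 + 334.3) / 11 = 3687.8000 / 11 = 335.2545
R̄ = (23.6 + 14.5 + 20.0 + 7.0 + 18.0 + 10.5 + 9.1 + 12.9 + 8.5 + 18.9 + 18.6) / 11 = 161.6000 / 11 = 14.6909
LCL = X̄̄ − A₂·R̄ = 335.2545 − 0.373 × 14.6909 = 329.7748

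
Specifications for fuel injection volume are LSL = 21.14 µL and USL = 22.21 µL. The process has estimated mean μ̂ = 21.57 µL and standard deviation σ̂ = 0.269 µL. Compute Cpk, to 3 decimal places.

0.533

Cpu = (USL − μ̂) / (3σ̂) = (22.21 − 21.57) / (3 × 0.269) = 0.7931; Cpl = (μ̂ − LSL) / (3σ̂) = (21.57 − 21.14) / (3 × 0.269) = 0.5328; Cpk = min(Cpu, Cpl) = 0.5328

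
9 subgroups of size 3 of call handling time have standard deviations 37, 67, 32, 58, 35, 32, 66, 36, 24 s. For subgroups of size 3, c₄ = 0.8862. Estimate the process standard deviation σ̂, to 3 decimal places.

s̄ = (37 + 67 + 32 + 58 + 35 + 32 + 66 + 36 + 24) / 9 = 43.0000
σ̂ = s̄ / c₄ = 43.0000 / 0.8862 = 48.5218

48.522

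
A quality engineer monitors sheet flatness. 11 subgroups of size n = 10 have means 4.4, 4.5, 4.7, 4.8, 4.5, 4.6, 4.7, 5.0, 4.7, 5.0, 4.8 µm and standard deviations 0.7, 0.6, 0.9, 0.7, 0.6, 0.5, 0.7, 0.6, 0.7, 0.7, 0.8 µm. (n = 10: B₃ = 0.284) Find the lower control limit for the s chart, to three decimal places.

0.194

s̄ = (0.7 + 0.6 + 0.9 + 0.7 + 0.6 + 0.5 + 0.7 + 0.6 + 0.7 + 0.7 + 0.8) / 11 = 0.6818
LCL_s = B₃·s̄ = 0.284 × 0.6818 = 0.1936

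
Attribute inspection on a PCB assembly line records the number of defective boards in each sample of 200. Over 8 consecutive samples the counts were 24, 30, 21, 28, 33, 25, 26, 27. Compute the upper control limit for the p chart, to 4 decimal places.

p̄ = Σdᵢ / (k·n) = 214 / (8 × 200) = 0.13375
UCL = p̄ + 3·√(p̄(1−p̄)/n) = 0.13375 + 3 × √(0.13375×0.86625/200) = 0.13375 + 3 × 0.02407 = 0.20596

0.2060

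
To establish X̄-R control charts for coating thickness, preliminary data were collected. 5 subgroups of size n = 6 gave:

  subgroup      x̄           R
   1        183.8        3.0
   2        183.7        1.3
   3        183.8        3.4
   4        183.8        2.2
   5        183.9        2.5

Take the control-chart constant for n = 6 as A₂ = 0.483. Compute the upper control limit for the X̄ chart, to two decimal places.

X̄̄ = (183.8 + 183.7 + 183.8 + 183.8 + 183.9) / 5 = 919.0000 / 5 = 183.8000
R̄ = (3.0 + 1.3 + 3.4 + 2.2 + 2.5) / 5 = 12.4000 / 5 = 2.4800
UCL = X̄̄ + A₂·R̄ = 183.8000 + 0.483 × 2.4800 = 184.9978

185.00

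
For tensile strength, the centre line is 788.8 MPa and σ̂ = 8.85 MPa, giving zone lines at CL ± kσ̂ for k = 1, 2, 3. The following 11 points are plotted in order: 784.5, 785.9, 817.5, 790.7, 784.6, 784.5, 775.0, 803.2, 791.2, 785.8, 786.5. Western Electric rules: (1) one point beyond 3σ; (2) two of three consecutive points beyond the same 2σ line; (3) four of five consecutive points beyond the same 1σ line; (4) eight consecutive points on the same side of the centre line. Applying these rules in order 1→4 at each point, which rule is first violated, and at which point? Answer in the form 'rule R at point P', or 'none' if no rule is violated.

rule 1 at point 3

Zone of each point (C = within 1σ̂, B = 1σ̂–2σ̂, A = 2σ̂–3σ̂, * = beyond 3σ̂; sign = side of CL): 1:-C, 2:-C, 3:+*, 4:+C, 5:-C, 6:-C, 7:-B, 8:+B, 9:+C, 10:-C, 11:-C
Rule 1 (one point beyond the 3σ limits) is satisfied at point 3.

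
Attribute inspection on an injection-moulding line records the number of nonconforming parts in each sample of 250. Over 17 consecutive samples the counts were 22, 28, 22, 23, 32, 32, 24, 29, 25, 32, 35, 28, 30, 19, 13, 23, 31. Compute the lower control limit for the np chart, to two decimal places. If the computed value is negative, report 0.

11.79

p̄ = Σdᵢ / (k·n) = 448 / (17 × 250) = 0.10541
LCL = np̄ − 3·√(np̄(1−p̄)) = 26.3529 − 3 × 4.8554 = 11.7867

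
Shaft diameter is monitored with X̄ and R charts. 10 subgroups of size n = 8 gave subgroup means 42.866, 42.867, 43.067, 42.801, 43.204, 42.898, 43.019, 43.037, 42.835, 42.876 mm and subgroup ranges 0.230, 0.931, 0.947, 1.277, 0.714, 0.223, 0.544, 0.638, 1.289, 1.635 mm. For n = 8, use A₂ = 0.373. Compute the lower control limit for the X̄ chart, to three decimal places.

42.633

X̄̄ = (42.866 + 42.867 + 43.067 + 42.801 + 43.204 + 42.898 + 43.019 + 43.037 + 42.835 + 42.876) / 10 = 429.4700 / 10 = 42.9470
R̄ = (0.230 + 0.931 + 0.947 + 1.277 + 0.714 + 0.223 + 0.544 + 0.638 + 1.289 + 1.635) / 10 = 8.4280 / 10 = 0.8428
LCL = X̄̄ − A₂·R̄ = 42.9470 − 0.373 × 0.8428 = 42.6326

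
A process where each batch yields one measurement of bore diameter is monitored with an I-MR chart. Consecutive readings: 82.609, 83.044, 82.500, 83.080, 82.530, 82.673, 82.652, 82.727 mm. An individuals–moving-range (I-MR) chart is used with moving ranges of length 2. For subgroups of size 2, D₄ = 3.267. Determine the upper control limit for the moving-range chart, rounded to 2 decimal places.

Moving ranges: 0.435, 0.544, 0.580, 0.550, 0.143, 0.021, 0.075; M̄R̄ = 2.3480 / 7 = 0.3354
UCL_MR = D₄·M̄R̄ = 3.267 × 0.3354 = 1.0958

1.10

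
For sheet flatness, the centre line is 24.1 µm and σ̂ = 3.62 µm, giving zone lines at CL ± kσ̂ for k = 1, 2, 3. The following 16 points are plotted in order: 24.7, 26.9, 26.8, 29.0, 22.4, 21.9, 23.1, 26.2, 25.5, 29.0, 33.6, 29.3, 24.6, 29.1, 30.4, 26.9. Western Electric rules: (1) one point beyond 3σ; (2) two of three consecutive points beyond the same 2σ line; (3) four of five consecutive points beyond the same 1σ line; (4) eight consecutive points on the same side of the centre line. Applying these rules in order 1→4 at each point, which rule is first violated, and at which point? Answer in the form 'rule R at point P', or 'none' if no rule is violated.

Zone of each point (C = within 1σ̂, B = 1σ̂–2σ̂, A = 2σ̂–3σ̂, * = beyond 3σ̂; sign = side of CL): 1:+C, 2:+C, 3:+C, 4:+B, 5:-C, 6:-C, 7:-C, 8:+C, 9:+C, 10:+B, 11:+A, 12:+B, 13:+C, 14:+B, 15:+B, 16:+C
Rule 3 (four of five consecutive points beyond the same 1σ limit) is satisfied at point 14.

rule 3 at point 14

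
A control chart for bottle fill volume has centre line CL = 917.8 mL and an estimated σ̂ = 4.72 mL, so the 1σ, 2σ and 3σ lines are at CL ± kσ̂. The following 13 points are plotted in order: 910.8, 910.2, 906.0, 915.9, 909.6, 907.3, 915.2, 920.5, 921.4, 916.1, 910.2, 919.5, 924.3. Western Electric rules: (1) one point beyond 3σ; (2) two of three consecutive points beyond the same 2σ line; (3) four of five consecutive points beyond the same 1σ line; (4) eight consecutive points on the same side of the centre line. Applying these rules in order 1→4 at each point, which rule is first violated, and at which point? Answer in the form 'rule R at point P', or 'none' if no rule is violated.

Zone of each point (C = within 1σ̂, B = 1σ̂–2σ̂, A = 2σ̂–3σ̂, * = beyond 3σ̂; sign = side of CL): 1:-B, 2:-B, 3:-A, 4:-C, 5:-B, 6:-A, 7:-C, 8:+C, 9:+C, 10:-C, 11:-B, 12:+C, 13:+B
Rule 3 (four of five consecutive points beyond the same 1σ limit) is satisfied at point 5.

rule 3 at point 5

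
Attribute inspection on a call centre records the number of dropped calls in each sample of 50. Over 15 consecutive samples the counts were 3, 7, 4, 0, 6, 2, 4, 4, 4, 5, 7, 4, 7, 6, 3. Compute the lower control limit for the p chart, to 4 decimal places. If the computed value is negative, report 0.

0.0000

p̄ = Σdᵢ / (k·n) = 66 / (15 × 50) = 0.08800
LCL = p̄ − 3·√(p̄(1−p̄)/n) = 0.08800 − 3 × 0.04006 = -0.03219 → 0 (negative, so LCL = 0)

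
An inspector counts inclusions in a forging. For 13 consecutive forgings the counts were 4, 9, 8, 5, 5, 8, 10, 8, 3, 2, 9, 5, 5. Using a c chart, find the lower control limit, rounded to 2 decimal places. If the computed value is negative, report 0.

0.00

c̄ = (4 + 9 + 8 + 5 + 5 + 8 + 10 + 8 + 3 + 2 + 9 + 5 + 5) / 13 = 81 / 13 = 6.2308
LCL = c̄ − 3√c̄ = 6.2308 − 3 × 2.4962 = -1.2577 → 0 (cannot be negative)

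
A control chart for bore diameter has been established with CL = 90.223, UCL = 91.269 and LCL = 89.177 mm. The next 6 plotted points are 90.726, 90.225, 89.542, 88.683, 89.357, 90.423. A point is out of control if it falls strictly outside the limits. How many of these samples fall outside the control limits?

1

Compare each point to [89.177, 91.269]: sample 4 = 88.683 < LCL.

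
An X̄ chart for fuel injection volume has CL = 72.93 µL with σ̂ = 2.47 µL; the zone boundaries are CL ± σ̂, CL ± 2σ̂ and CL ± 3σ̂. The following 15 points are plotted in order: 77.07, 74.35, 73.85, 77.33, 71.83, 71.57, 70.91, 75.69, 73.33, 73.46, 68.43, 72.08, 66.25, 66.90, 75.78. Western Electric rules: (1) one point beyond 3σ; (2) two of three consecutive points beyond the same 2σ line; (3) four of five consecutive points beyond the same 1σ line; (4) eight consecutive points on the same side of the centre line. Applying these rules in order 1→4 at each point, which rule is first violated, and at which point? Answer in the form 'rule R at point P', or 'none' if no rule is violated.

Zone of each point (C = within 1σ̂, B = 1σ̂–2σ̂, A = 2σ̂–3σ̂, * = beyond 3σ̂; sign = side of CL): 1:+B, 2:+C, 3:+C, 4:+B, 5:-C, 6:-C, 7:-C, 8:+B, 9:+C, 10:+C, 11:-B, 12:-C, 13:-A, 14:-A, 15:+B
Rule 2 (two of three consecutive points beyond the same 2σ limit) is satisfied at point 14.

rule 2 at point 14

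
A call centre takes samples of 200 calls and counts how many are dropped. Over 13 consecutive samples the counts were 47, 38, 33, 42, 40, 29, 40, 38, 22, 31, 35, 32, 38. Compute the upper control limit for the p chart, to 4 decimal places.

0.2601

p̄ = Σdᵢ / (k·n) = 465 / (13 × 200) = 0.17885
UCL = p̄ + 3·√(p̄(1−p̄)/n) = 0.17885 + 3 × √(0.17885×0.82115/200) = 0.17885 + 3 × 0.02710 = 0.26014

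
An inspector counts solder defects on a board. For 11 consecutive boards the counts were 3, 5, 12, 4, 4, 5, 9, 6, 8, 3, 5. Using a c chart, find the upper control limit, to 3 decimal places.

13.054

c̄ = (3 + 5 + 12 + 4 + 4 + 5 + 9 + 6 + 8 + 3 + 5) / 11 = 64 / 11 = 5.8182
UCL = c̄ + 3√c̄ = 5.8182 + 3 × √5.8182 = 5.8182 + 3 × 2.4121 = 13.0545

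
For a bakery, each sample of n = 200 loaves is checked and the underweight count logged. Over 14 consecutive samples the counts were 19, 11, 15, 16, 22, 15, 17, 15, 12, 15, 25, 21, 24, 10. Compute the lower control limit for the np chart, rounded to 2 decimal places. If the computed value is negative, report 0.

p̄ = Σdᵢ / (k·n) = 237 / (14 × 200) = 0.08464
LCL = np̄ − 3·√(np̄(1−p̄)) = 16.9286 − 3 × 3.9365 = 5.1192

5.12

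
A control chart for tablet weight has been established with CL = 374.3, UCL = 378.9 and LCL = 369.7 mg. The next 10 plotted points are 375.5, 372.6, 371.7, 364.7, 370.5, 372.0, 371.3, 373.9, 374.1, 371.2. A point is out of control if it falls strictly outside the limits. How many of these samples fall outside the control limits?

Compare each point to [369.7, 378.9]: sample 4 = 364.7 < LCL.

1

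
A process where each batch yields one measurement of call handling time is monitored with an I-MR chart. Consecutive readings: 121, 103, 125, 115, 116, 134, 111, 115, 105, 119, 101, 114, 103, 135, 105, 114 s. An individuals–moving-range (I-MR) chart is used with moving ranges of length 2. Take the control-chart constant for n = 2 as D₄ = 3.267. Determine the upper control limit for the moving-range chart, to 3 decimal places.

Moving ranges: 18, 22, 10, 1, 18, 23, 4, 10, 14, 18, 13, 11, 32, 30, 9; M̄R̄ = 233.0000 / 15 = 15.5333
UCL_MR = D₄·M̄R̄ = 3.267 × 15.5333 = 50.7474

50.747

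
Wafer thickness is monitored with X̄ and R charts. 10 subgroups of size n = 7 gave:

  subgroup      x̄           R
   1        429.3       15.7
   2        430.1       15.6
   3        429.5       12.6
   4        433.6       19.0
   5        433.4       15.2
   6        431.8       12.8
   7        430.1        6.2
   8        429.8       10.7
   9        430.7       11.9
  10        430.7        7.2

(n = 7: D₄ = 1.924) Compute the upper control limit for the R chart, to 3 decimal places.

R̄ = (15.7 + 15.6 + 12.6 + 19.0 + 15.2 + 12.8 + 6.2 + 10.7 + 11.9 + 7.2) / 10 = 126.9000 / 10 = 12.6900
UCL_R = D₄·R̄ = 1.924 × 12.6900 = 24.4156

24.416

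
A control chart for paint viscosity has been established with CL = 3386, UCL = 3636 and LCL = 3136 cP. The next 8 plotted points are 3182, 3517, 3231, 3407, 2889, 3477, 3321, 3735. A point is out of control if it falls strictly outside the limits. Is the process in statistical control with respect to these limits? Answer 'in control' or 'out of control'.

out of control

Compare each point to [3136, 3636]: sample 5 = 2889 < LCL; sample 8 = 3735 > UCL.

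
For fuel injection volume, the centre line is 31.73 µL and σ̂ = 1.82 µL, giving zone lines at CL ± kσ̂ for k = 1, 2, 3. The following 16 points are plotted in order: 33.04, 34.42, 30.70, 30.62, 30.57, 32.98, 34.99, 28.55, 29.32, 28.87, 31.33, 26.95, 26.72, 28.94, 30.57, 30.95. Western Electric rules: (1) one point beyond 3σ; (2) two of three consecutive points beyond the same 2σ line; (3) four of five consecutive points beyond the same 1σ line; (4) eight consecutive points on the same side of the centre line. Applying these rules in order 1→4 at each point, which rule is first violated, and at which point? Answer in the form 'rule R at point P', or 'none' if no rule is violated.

Zone of each point (C = within 1σ̂, B = 1σ̂–2σ̂, A = 2σ̂–3σ̂, * = beyond 3σ̂; sign = side of CL): 1:+C, 2:+B, 3:-C, 4:-C, 5:-C, 6:+C, 7:+B, 8:-B, 9:-B, 10:-B, 11:-C, 12:-A, 13:-A, 14:-B, 15:-C, 16:-C
Rule 3 (four of five consecutive points beyond the same 1σ limit) is satisfied at point 12.

rule 3 at point 12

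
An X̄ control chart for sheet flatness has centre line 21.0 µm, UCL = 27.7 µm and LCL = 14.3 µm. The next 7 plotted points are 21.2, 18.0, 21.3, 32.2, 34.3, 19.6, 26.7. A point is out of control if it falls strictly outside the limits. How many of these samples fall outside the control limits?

2

Compare each point to [14.3, 27.7]: sample 4 = 32.2 > UCL; sample 5 = 34.3 > UCL.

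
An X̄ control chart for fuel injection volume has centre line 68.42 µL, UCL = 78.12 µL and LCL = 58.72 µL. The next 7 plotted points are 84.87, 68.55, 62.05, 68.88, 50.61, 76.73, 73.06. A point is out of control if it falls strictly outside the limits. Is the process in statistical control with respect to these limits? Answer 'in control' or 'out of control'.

out of control

Compare each point to [58.72, 78.12]: sample 1 = 84.87 > UCL; sample 5 = 50.61 < LCL.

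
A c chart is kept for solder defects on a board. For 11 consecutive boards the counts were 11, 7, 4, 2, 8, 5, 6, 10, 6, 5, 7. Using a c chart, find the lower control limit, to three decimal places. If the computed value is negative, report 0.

c̄ = (11 + 7 + 4 + 2 + 8 + 5 + 6 + 10 + 6 + 5 + 7) / 11 = 71 / 11 = 6.4545
LCL = c̄ − 3√c̄ = 6.4545 − 3 × 2.5406 = -1.1672 → 0 (cannot be negative)

0.000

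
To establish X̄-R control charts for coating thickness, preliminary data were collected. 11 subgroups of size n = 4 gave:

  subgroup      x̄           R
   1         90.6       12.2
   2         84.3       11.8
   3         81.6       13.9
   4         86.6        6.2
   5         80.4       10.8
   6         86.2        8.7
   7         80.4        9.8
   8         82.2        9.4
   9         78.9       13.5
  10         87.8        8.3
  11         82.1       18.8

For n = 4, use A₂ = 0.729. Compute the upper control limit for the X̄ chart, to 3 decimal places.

91.914

X̄̄ = (90.6 + 84.3 + 81.6 + 86.6 + 80.4 + 86.2 + 80.4 + 82.2 + 78.9 + 87.8 + 82.1) / 11 = 921.1000 / 11 = 83.7364
R̄ = (12.2 + 11.8 + 13.9 + 6.2 + 10.8 + 8.7 + 9.8 + 9.4 + 13.5 + 8.3 + 18.8) / 11 = 123.4000 / 11 = 11.2182
UCL = X̄̄ + A₂·R̄ = 83.7364 + 0.729 × 11.2182 = 91.9144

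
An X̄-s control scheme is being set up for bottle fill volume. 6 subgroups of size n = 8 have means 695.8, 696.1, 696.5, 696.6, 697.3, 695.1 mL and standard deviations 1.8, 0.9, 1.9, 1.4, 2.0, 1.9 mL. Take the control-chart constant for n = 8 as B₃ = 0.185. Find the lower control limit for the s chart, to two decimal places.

0.31

s̄ = (1.8 + 0.9 + 1.9 + 1.4 + 2.0 + 1.9) / 6 = 1.6500
LCL_s = B₃·s̄ = 0.185 × 1.6500 = 0.3053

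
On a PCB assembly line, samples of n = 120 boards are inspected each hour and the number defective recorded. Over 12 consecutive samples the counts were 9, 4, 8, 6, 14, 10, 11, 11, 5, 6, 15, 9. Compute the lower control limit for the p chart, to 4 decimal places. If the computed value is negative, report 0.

0.0029

p̄ = Σdᵢ / (k·n) = 108 / (12 × 120) = 0.07500
LCL = p̄ − 3·√(p̄(1−p̄)/n) = 0.07500 − 3 × 0.02404 = 0.00287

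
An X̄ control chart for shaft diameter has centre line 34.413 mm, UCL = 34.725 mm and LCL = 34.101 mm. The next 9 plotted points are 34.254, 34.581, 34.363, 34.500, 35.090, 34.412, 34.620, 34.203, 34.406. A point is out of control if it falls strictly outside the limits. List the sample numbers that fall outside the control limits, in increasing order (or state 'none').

5

Compare each point to [34.101, 34.725]: sample 5 = 35.090 > UCL.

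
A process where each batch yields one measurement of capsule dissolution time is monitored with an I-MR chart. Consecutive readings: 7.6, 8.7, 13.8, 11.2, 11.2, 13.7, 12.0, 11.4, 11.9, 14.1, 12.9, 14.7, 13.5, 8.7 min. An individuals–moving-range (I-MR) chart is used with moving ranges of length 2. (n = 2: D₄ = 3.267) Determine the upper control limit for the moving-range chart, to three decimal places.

Moving ranges: 1.1, 5.1, 2.6, 0.0, 2.5, 1.7, 0.6, 0.5, 2.2, 1.2, 1.8, 1.2, 4.8; M̄R̄ = 25.3000 / 13 = 1.9462
UCL_MR = D₄·M̄R̄ = 3.267 × 1.9462 = 6.3581

6.358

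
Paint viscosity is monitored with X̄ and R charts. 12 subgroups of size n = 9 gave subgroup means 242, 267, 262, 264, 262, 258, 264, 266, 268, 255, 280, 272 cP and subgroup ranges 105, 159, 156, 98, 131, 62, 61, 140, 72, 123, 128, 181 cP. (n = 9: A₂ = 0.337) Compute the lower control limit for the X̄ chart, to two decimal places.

223.57

X̄̄ = (242 + 267 + 262 + 264 + 262 + 258 + 264 + 266 + 268 + 255 + 280 + 272) / 12 = 3160.0000 / 12 = 263.3333
R̄ = (105 + 159 + 156 + 98 + 131 + 62 + 61 + 140 + 72 + 123 + 128 + 181) / 12 = 1416.0000 / 12 = 118.0000
LCL = X̄̄ − A₂·R̄ = 263.3333 − 0.337 × 118.0000 = 223.5673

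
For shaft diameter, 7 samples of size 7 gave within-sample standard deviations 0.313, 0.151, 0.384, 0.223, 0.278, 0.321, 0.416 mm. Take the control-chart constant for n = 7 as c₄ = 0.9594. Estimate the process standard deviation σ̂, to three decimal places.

0.311

s̄ = (0.313 + 0.151 + 0.384 + 0.223 + 0.278 + 0.321 + 0.416) / 7 = 0.2980
σ̂ = s̄ / c₄ = 0.2980 / 0.9594 = 0.3106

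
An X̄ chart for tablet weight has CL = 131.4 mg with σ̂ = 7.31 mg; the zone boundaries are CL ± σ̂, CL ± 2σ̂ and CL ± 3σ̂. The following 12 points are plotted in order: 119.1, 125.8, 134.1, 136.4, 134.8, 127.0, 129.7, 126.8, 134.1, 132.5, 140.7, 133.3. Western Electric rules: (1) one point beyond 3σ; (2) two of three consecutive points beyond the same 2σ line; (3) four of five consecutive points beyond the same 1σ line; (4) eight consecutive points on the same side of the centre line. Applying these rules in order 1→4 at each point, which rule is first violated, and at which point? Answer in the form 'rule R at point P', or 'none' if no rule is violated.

none

Zone of each point (C = within 1σ̂, B = 1σ̂–2σ̂, A = 2σ̂–3σ̂, * = beyond 3σ̂; sign = side of CL): 1:-B, 2:-C, 3:+C, 4:+C, 5:+C, 6:-C, 7:-C, 8:-C, 9:+C, 10:+C, 11:+B, 12:+C
No rule fires across all 12 points.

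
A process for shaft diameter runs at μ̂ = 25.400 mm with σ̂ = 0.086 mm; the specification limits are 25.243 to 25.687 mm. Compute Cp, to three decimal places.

0.860

Cp = (USL − LSL) / (6σ̂) = (25.687 − 25.243) / (6 × 0.086) = 0.4440 / 0.5160 = 0.8605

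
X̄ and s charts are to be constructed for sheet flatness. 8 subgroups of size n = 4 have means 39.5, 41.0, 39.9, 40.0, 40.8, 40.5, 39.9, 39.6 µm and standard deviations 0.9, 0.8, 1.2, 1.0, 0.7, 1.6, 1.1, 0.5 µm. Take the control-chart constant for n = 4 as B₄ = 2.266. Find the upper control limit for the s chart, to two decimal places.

s̄ = (0.9 + 0.8 + 1.2 + 1.0 + 0.7 + 1.6 + 1.1 + 0.5) / 8 = 0.9750
UCL_s = B₄·s̄ = 2.266 × 0.9750 = 2.2094

2.21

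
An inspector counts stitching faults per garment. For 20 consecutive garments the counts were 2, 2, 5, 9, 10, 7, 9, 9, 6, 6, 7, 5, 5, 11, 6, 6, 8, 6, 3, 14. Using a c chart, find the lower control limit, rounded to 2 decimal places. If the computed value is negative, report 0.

c̄ = (2 + 2 + 5 + 9 + 10 + 7 + 9 + 9 + 6 + 6 + 7 + 5 + 5 + 11 + 6 + 6 + 8 + 6 + 3 + 14) / 20 = 136 / 20 = 6.8000
LCL = c̄ − 3√c̄ = 6.8000 − 3 × 2.6077 = -1.0230 → 0 (cannot be negative)

0.00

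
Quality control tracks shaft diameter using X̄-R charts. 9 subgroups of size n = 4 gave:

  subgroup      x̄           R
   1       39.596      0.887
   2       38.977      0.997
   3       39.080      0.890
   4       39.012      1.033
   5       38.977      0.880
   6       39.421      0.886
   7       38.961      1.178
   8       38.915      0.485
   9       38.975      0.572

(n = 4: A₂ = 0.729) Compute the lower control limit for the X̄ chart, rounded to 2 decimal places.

X̄̄ = (39.596 + 38.977 + 39.080 + 39.012 + 38.977 + 39.421 + 38.961 + 38.915 + 38.975) / 9 = 351.9140 / 9 = 39.1016
R̄ = (0.887 + 0.997 + 0.890 + 1.033 + 0.880 + 0.886 + 1.178 + 0.485 + 0.572) / 9 = 7.8080 / 9 = 0.8676
LCL = X̄̄ − A₂·R̄ = 39.1016 − 0.729 × 0.8676 = 38.4691

38.47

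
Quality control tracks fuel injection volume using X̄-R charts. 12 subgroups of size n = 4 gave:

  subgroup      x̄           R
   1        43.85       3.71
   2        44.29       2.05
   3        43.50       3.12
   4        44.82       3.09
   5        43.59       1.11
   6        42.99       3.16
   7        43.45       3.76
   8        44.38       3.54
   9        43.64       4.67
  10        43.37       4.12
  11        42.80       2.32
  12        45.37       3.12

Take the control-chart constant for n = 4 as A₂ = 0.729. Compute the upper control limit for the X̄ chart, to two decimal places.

46.13

X̄̄ = (43.85 + 44.29 + 43.50 + 44.82 + 43.59 + 42.99 + 43.45 + 44.38 + 43.64 + 43.37 + 42.80 + 45.37) / 12 = 526.0500 / 12 = 43.8375
R̄ = (3.71 + 2.05 + 3.12 + 3.09 + 1.11 + 3.16 + 3.76 + 3.54 + 4.67 + 4.12 + 2.32 + 3.12) / 12 = 37.7700 / 12 = 3.1475
UCL = X̄̄ + A₂·R̄ = 43.8375 + 0.729 × 3.1475 = 46.1320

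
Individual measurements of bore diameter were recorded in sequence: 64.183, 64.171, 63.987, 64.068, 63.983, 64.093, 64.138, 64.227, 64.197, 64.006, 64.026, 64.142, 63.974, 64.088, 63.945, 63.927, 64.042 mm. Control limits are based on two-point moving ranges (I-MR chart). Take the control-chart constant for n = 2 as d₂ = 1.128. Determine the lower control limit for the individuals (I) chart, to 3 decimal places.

63.818

X̄ = (64.183 + 64.171 + 63.987 + 64.068 + 63.983 + 64.093 + 64.138 + 64.227 + 64.197 + 64.006 + 64.026 + 64.142 + 63.974 + 64.088 + 63.945 + 63.927 + 64.042) / 17 = 64.0704
Moving ranges: 0.012, 0.184, 0.081, 0.085, 0.110, 0.045, 0.089, 0.030, 0.191, 0.020, 0.116, 0.168, 0.114, 0.143, 0.018, 0.115; M̄R̄ = 1.5210 / 16 = 0.0951
LCL = X̄ − 3·M̄R̄/d₂ = 64.0704 − 3 × 0.0951 / 1.128 = 63.8176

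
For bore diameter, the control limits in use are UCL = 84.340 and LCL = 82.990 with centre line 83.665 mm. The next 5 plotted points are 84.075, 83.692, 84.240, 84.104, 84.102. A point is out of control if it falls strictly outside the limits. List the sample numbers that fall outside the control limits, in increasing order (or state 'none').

All 5 points lie within [82.990, 84.340].

none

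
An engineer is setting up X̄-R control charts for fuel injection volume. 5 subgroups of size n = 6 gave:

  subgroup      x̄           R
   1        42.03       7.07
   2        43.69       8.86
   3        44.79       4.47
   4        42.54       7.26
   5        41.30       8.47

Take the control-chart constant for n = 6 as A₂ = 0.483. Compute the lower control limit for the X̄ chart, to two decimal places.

X̄̄ = (42.03 + 43.69 + 44.79 + 42.54 + 41.30) / 5 = 214.3500 / 5 = 42.8700
R̄ = (7.07 + 8.86 + 4.47 + 7.26 + 8.47) / 5 = 36.1300 / 5 = 7.2260
LCL = X̄̄ − A₂·R̄ = 42.8700 − 0.483 × 7.2260 = 39.3798

39.38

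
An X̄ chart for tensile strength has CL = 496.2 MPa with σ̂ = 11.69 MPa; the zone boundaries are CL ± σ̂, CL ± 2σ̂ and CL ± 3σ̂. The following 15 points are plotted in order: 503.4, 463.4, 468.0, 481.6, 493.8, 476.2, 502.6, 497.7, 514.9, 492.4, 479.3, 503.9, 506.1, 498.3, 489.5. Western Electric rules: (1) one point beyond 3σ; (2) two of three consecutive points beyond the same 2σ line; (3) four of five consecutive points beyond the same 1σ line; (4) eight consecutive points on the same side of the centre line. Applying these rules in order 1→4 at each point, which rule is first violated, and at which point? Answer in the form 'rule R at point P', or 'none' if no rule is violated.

Zone of each point (C = within 1σ̂, B = 1σ̂–2σ̂, A = 2σ̂–3σ̂, * = beyond 3σ̂; sign = side of CL): 1:+C, 2:-A, 3:-A, 4:-B, 5:-C, 6:-B, 7:+C, 8:+C, 9:+B, 10:-C, 11:-B, 12:+C, 13:+C, 14:+C, 15:-C
Rule 2 (two of three consecutive points beyond the same 2σ limit) is satisfied at point 3.

rule 2 at point 3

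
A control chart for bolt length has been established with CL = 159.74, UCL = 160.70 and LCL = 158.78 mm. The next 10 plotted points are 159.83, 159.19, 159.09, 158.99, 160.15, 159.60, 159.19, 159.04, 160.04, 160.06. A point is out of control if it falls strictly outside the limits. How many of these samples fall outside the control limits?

All 10 points lie within [158.78, 160.70].

0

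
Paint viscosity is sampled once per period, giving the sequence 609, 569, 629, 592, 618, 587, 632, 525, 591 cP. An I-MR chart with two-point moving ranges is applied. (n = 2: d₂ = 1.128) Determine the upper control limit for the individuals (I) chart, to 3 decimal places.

731.635

X̄ = (609 + 569 + 629 + 592 + 618 + 587 + 632 + 525 + 591) / 9 = 594.6667
Moving ranges: 40, 60, 37, 26, 31, 45, 107, 66; M̄R̄ = 412.0000 / 8 = 51.5000
UCL = X̄ + 3·M̄R̄/d₂ = 594.6667 + 3 × 51.5000 / 1.128 = 731.6348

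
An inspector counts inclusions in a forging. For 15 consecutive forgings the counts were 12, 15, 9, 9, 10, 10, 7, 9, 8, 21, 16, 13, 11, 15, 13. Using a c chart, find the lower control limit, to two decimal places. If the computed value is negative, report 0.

1.53

c̄ = (12 + 15 + 9 + 9 + 10 + 10 + 7 + 9 + 8 + 21 + 16 + 13 + 11 + 15 + 13) / 15 = 178 / 15 = 11.8667
LCL = c̄ − 3√c̄ = 11.8667 − 3 × 3.4448 = 1.5323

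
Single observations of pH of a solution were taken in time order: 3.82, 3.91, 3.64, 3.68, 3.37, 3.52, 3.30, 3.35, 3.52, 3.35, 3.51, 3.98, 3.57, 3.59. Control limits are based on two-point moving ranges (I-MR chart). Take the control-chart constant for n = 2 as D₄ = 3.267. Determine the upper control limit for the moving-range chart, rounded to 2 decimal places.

0.64

Moving ranges: 0.09, 0.27, 0.04, 0.31, 0.15, 0.22, 0.05, 0.17, 0.17, 0.16, 0.47, 0.41, 0.02; M̄R̄ = 2.5300 / 13 = 0.1946
UCL_MR = D₄·M̄R̄ = 3.267 × 0.1946 = 0.6358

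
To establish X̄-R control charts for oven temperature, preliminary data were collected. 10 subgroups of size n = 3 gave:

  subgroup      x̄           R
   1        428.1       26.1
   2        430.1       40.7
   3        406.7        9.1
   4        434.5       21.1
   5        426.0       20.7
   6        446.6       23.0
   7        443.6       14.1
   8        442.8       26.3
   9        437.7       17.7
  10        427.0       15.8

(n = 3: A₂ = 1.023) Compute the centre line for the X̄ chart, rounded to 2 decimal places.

432.31

X̄̄ = (428.1 + 430.1 + 406.7 + 434.5 + 426.0 + 446.6 + 443.6 + 442.8 + 437.7 + 427.0) / 10 = 4323.1000 / 10 = 432.3100
CL = X̄̄ = 432.3100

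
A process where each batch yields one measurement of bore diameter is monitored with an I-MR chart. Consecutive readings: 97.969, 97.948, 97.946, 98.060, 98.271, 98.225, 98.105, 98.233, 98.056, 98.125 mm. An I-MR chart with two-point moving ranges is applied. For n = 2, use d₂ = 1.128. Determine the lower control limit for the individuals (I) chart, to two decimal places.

X̄ = (97.969 + 97.948 + 97.946 + 98.060 + 98.271 + 98.225 + 98.105 + 98.233 + 98.056 + 98.125) / 10 = 98.0938
Moving ranges: 0.021, 0.002, 0.114, 0.211, 0.046, 0.120, 0.128, 0.177, 0.069; M̄R̄ = 0.8880 / 9 = 0.0987
LCL = X̄ − 3·M̄R̄/d₂ = 98.0938 − 3 × 0.0987 / 1.128 = 97.8314

97.83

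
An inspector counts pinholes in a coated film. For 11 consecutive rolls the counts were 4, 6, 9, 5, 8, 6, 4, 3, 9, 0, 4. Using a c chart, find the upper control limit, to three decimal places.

c̄ = (4 + 6 + 9 + 5 + 8 + 6 + 4 + 3 + 9 + 0 + 4) / 11 = 58 / 11 = 5.2727
UCL = c̄ + 3√c̄ = 5.2727 + 3 × √5.2727 = 5.2727 + 3 × 2.2962 = 12.1615

12.161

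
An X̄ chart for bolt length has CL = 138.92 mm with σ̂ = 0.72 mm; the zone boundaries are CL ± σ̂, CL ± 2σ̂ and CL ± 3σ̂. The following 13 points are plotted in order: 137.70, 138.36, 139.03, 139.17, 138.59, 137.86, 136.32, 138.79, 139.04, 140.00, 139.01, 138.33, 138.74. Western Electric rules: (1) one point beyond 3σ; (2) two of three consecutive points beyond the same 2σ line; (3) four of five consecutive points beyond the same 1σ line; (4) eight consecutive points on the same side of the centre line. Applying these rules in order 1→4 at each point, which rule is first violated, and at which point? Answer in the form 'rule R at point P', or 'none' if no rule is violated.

Zone of each point (C = within 1σ̂, B = 1σ̂–2σ̂, A = 2σ̂–3σ̂, * = beyond 3σ̂; sign = side of CL): 1:-B, 2:-C, 3:+C, 4:+C, 5:-C, 6:-B, 7:-*, 8:-C, 9:+C, 10:+B, 11:+C, 12:-C, 13:-C
Rule 1 (one point beyond the 3σ limits) is satisfied at point 7.

rule 1 at point 7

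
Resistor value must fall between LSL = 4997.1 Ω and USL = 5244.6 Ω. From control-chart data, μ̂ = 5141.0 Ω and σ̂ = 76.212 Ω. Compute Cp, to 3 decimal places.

Cp = (USL − LSL) / (6σ̂) = (5244.6 − 4997.1) / (6 × 76.212) = 247.5000 / 457.2720 = 0.5413

0.541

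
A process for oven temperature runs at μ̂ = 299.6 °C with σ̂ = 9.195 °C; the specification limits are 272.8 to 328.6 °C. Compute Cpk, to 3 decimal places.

0.972

Cpu = (USL − μ̂) / (3σ̂) = (328.6 − 299.6) / (3 × 9.195) = 1.0513; Cpl = (μ̂ − LSL) / (3σ̂) = (299.6 − 272.8) / (3 × 9.195) = 0.9715; Cpk = min(Cpu, Cpl) = 0.9715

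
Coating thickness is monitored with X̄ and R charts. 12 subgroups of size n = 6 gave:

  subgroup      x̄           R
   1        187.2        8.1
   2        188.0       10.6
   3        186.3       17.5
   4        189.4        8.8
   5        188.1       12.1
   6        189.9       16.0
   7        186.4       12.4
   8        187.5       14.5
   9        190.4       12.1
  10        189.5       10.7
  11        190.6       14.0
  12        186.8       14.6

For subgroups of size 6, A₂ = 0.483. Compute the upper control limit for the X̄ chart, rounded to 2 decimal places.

194.44

X̄̄ = (187.2 + 188.0 + 186.3 + 189.4 + 188.1 + 189.9 + 186.4 + 187.5 + 190.4 + 189.5 + 190.6 + 186.8) / 12 = 2260.1000 / 12 = 188.3417
R̄ = (8.1 + 10.6 + 17.5 + 8.8 + 12.1 + 16.0 + 12.4 + 14.5 + 12.1 + 10.7 + 14.0 + 14.6) / 12 = 151.4000 / 12 = 12.6167
UCL = X̄̄ + A₂·R̄ = 188.3417 + 0.483 × 12.6167 = 194.4355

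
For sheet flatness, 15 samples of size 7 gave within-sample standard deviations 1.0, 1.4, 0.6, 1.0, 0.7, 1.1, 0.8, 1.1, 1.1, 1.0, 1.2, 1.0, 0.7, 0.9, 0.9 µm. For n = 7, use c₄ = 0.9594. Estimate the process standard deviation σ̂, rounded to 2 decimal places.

1.01

s̄ = (1.0 + 1.4 + 0.6 + 1.0 + 0.7 + 1.1 + 0.8 + 1.1 + 1.1 + 1.0 + 1.2 + 1.0 + 0.7 + 0.9 + 0.9) / 15 = 0.9667
σ̂ = s̄ / c₄ = 0.9667 / 0.9594 = 1.0076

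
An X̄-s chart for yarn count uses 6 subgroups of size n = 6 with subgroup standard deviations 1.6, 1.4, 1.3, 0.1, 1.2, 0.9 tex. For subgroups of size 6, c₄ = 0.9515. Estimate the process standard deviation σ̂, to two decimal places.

s̄ = (1.6 + 1.4 + 1.3 + 0.1 + 1.2 + 0.9) / 6 = 1.0833
σ̂ = s̄ / c₄ = 1.0833 / 0.9515 = 1.1386

1.14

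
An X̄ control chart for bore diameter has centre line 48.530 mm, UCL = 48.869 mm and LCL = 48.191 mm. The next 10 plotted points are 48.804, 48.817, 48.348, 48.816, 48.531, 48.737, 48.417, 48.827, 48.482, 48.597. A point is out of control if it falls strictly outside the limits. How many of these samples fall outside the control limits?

0

All 10 points lie within [48.191, 48.869].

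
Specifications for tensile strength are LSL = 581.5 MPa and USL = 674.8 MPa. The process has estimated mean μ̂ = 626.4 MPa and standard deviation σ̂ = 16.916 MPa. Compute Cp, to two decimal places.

Cp = (USL − LSL) / (6σ̂) = (674.8 − 581.5) / (6 × 16.916) = 93.3000 / 101.4960 = 0.9192

0.92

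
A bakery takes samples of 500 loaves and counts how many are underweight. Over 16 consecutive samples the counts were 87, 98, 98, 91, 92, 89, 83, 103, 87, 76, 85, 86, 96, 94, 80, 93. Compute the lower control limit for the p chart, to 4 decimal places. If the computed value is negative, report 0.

0.1282

p̄ = Σdᵢ / (k·n) = 1438 / (16 × 500) = 0.17975
LCL = p̄ − 3·√(p̄(1−p̄)/n) = 0.17975 − 3 × 0.01717 = 0.12823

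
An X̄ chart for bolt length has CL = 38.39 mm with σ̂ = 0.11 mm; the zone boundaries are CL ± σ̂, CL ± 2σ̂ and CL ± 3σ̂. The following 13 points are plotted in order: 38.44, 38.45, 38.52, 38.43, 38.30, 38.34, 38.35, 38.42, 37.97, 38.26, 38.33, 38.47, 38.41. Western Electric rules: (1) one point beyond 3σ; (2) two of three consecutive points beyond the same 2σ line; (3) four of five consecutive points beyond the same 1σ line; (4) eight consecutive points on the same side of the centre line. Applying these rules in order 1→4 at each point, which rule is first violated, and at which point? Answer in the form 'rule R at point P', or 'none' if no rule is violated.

Zone of each point (C = within 1σ̂, B = 1σ̂–2σ̂, A = 2σ̂–3σ̂, * = beyond 3σ̂; sign = side of CL): 1:+C, 2:+C, 3:+B, 4:+C, 5:-C, 6:-C, 7:-C, 8:+C, 9:-*, 10:-B, 11:-C, 12:+C, 13:+C
Rule 1 (one point beyond the 3σ limits) is satisfied at point 9.

rule 1 at point 9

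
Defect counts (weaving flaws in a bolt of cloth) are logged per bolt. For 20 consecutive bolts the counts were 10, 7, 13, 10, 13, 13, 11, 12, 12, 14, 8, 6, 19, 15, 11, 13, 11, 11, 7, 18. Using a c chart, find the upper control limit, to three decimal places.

c̄ = (10 + 7 + 13 + 10 + 13 + 13 + 11 + 12 + 12 + 14 + 8 + 6 + 19 + 15 + 11 + 13 + 11 + 11 + 7 + 18) / 20 = 234 / 20 = 11.7000
UCL = c̄ + 3√c̄ = 11.7000 + 3 × √11.7000 = 11.7000 + 3 × 3.4205 = 21.9616

21.962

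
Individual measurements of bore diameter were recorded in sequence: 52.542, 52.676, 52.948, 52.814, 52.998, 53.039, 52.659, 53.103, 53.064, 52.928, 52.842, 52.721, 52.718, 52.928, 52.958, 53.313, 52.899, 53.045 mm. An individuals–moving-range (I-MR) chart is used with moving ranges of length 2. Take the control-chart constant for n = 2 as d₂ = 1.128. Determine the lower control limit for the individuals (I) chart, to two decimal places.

52.41

X̄ = (52.542 + 52.676 + 52.948 + 52.814 + 52.998 + 53.039 + 52.659 + 53.103 + 53.064 + 52.928 + 52.842 + 52.721 + 52.718 + 52.928 + 52.958 + 53.313 + 52.899 + 53.045) / 18 = 52.8997
Moving ranges: 0.134, 0.272, 0.134, 0.184, 0.041, 0.380, 0.444, 0.039, 0.136, 0.086, 0.121, 0.003, 0.210, 0.030, 0.355, 0.414, 0.146; M̄R̄ = 3.1290 / 17 = 0.1841
LCL = X̄ − 3·M̄R̄/d₂ = 52.8997 − 3 × 0.1841 / 1.128 = 52.4102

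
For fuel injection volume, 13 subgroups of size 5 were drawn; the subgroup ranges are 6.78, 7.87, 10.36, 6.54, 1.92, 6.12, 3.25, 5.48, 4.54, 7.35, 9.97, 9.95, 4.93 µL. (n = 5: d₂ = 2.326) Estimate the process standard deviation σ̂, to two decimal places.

R̄ = (6.78 + 7.87 + 10.36 + 6.54 + 1.92 + 6.12 + 3.25 + 5.48 + 4.54 + 7.35 + 9.97 + 9.95 + 4.93) / 13 = 6.5431
σ̂ = R̄ / d₂ = 6.5431 / 2.326 = 2.8130

2.81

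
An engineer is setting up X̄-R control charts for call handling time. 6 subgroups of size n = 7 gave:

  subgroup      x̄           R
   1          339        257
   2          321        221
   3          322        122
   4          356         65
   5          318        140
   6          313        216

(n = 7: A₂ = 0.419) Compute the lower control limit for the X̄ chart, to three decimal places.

X̄̄ = (339 + 321 + 322 + 356 + 318 + 313) / 6 = 1969.0000 / 6 = 328.1667
R̄ = (257 + 221 + 122 + 65 + 140 + 216) / 6 = 1021.0000 / 6 = 170.1667
LCL = X̄̄ − A₂·R̄ = 328.1667 − 0.419 × 170.1667 = 256.8668

256.867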